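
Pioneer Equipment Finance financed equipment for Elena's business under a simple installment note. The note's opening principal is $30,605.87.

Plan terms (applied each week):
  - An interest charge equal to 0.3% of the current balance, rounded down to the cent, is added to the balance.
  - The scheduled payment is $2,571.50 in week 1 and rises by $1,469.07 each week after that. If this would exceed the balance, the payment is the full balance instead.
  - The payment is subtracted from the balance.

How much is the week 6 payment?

$3,408.16

# | Opening | Interest | Payment | End bal
1 | $30,605.87 | $91.81 | $2,571.50 | $28,126.18
2 | $28,126.18 | $84.37 | $4,040.57 | $24,169.98
3 | $24,169.98 | $72.50 | $5,509.64 | $18,732.84
4 | $18,732.84 | $56.19 | $6,978.71 | $11,810.32
5 | $11,810.32 | $35.43 | $8,447.78 | $3,397.97
6 | $3,397.97 | $10.19 | $3,408.16 | $0.00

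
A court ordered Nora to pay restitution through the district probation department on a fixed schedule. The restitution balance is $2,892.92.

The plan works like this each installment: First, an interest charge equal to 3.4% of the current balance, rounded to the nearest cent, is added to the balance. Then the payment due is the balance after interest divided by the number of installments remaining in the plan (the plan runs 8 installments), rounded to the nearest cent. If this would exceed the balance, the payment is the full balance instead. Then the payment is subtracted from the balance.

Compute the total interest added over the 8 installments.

$479.59

# | Opening | Interest | Payment | End bal
1 | $2,892.92 | $98.36 | $373.91 | $2,617.37
2 | $2,617.37 | $88.99 | $386.62 | $2,319.74
3 | $2,319.74 | $78.87 | $399.77 | $1,998.84
4 | $1,998.84 | $67.96 | $413.36 | $1,653.44
5 | $1,653.44 | $56.22 | $427.42 | $1,282.24
6 | $1,282.24 | $43.60 | $441.95 | $883.89
7 | $883.89 | $30.05 | $456.97 | $456.97
8 | $456.97 | $15.54 | $472.51 | $0.00
Total interest: $98.36 + $88.99 + $78.87 + $67.96 + $56.22 + $43.60 + $30.05 + $15.54 = $479.59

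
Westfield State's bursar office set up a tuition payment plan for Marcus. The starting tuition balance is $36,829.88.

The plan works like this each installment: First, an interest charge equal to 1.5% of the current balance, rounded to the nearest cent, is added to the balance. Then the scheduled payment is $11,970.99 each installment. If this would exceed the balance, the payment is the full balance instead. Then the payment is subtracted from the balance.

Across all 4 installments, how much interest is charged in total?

$1,171.81

Installment 1: opening $36,829.88; interest $552.45 → $37,382.33; payment $11,970.99; balance $25,411.34
Installment 2: opening $25,411.34; interest $381.17 → $25,792.51; payment $11,970.99; balance $13,821.52
Installment 3: opening $13,821.52; interest $207.32 → $14,028.84; payment $11,970.99; balance $2,057.85
Installment 4: opening $2,057.85; interest $30.87 → $2,088.72; payment $2,088.72; balance $0.00
Total interest: $552.45 + $381.17 + $207.32 + $30.87 = $1,171.81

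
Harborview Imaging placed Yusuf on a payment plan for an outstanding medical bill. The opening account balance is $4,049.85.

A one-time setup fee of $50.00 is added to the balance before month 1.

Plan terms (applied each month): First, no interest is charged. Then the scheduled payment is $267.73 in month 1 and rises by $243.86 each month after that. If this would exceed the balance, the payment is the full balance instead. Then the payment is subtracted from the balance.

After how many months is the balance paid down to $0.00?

# | Opening | Payment | End bal
1 | $4,099.85 | $267.73 | $3,832.12
2 | $3,832.12 | $511.59 | $3,320.53
3 | $3,320.53 | $755.45 | $2,565.08
4 | $2,565.08 | $999.31 | $1,565.77
5 | $1,565.77 | $1,243.17 | $322.60
6 | $322.60 | $322.60 | $0.00
Balance reaches $0.00 in month 6.

6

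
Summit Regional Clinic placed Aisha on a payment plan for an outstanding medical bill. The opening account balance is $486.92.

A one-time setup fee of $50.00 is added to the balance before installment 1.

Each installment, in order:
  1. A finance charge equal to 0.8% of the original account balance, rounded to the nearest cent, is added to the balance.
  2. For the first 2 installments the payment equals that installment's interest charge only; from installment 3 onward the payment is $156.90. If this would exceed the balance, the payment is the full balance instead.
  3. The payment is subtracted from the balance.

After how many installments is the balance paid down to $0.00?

Installment 1: opening $536.92; interest $3.90 → $540.82; payment $3.90; balance $536.92
Installment 2: opening $536.92; interest $3.90 → $540.82; payment $3.90; balance $536.92
Installment 3: opening $536.92; interest $3.90 → $540.82; payment $156.90; balance $383.92
Installment 4: opening $383.92; interest $3.90 → $387.82; payment $156.90; balance $230.92
Installment 5: opening $230.92; interest $3.90 → $234.82; payment $156.90; balance $77.92
Installment 6: opening $77.92; interest $3.90 → $81.82; payment $81.82; balance $0.00
Balance reaches $0.00 in installment 6.

6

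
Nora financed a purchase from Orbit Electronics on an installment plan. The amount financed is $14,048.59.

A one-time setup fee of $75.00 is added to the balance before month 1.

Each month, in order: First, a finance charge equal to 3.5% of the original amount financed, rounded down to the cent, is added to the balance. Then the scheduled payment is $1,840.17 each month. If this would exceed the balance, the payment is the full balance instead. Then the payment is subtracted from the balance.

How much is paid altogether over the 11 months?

Month 1: opening $14,123.59; interest $491.70 → $14,615.29; payment $1,840.17; balance $12,775.12
Month 2: opening $12,775.12; interest $491.70 → $13,266.82; payment $1,840.17; balance $11,426.65
Month 3: opening $11,426.65; interest $491.70 → $11,918.35; payment $1,840.17; balance $10,078.18
Month 4: opening $10,078.18; interest $491.70 → $10,569.88; payment $1,840.17; balance $8,729.71
Month 5: opening $8,729.71; interest $491.70 → $9,221.41; payment $1,840.17; balance $7,381.24
Month 6: opening $7,381.24; interest $491.70 → $7,872.94; payment $1,840.17; balance $6,032.77
Month 7: opening $6,032.77; interest $491.70 → $6,524.47; payment $1,840.17; balance $4,684.30
Month 8: opening $4,684.30; interest $491.70 → $5,176.00; payment $1,840.17; balance $3,335.83
Month 9: opening $3,335.83; interest $491.70 → $3,827.53; payment $1,840.17; balance $1,987.36
Month 10: opening $1,987.36; interest $491.70 → $2,479.06; payment $1,840.17; balance $638.89
Month 11: opening $638.89; interest $491.70 → $1,130.59; payment $1,130.59; balance $0.00
Total paid: $19,532.29

$19,532.29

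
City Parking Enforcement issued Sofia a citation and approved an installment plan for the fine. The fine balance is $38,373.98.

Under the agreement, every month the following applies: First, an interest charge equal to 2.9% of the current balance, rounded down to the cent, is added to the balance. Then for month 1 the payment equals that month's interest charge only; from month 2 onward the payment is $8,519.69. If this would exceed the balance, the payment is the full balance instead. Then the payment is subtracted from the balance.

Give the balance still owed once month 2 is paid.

Month 1: opening $38,373.98; interest $1,112.84 → $39,486.82; payment $1,112.84; balance $38,373.98
Month 2: opening $38,373.98; interest $1,112.84 → $39,486.82; payment $8,519.69; balance $30,967.13

$30,967.13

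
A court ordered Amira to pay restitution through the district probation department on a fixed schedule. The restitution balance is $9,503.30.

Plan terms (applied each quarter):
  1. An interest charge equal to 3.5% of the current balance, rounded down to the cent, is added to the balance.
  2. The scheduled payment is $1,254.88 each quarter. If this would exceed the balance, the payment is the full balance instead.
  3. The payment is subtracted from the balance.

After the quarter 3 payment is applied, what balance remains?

$6,638.52

Quarter 1: opening $9,503.30; interest $332.61 → $9,835.91; payment $1,254.88; balance $8,581.03
Quarter 2: opening $8,581.03; interest $300.33 → $8,881.36; payment $1,254.88; balance $7,626.48
Quarter 3: opening $7,626.48; interest $266.92 → $7,893.40; payment $1,254.88; balance $6,638.52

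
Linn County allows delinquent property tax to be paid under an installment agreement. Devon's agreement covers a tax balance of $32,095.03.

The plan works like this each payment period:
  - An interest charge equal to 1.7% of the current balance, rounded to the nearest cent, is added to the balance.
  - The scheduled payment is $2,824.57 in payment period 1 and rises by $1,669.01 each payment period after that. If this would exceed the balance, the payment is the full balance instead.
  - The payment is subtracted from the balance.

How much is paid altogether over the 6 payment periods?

$34,199.50

# | Opening | Interest | Payment | End bal
1 | $32,095.03 | $545.62 | $2,824.57 | $29,816.08
2 | $29,816.08 | $506.87 | $4,493.58 | $25,829.37
3 | $25,829.37 | $439.10 | $6,162.59 | $20,105.88
4 | $20,105.88 | $341.80 | $7,831.60 | $12,616.08
5 | $12,616.08 | $214.47 | $9,500.61 | $3,329.94
6 | $3,329.94 | $56.61 | $3,386.55 | $0.00
Total paid: $34,199.50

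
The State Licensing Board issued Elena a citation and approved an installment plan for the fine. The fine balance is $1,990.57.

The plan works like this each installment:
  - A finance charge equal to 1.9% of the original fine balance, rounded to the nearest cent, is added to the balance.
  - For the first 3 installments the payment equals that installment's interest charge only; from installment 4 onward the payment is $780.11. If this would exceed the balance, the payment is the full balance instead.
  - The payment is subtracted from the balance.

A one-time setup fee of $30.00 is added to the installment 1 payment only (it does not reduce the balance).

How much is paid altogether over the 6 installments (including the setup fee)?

$2,247.49

# | Opening | Interest | Payment | Fee | End bal
1 | $1,990.57 | $37.82 | $37.82 | $30.00 | $1,990.57
2 | $1,990.57 | $37.82 | $37.82 | — | $1,990.57
3 | $1,990.57 | $37.82 | $37.82 | — | $1,990.57
4 | $1,990.57 | $37.82 | $780.11 | — | $1,248.28
5 | $1,248.28 | $37.82 | $780.11 | — | $505.99
6 | $505.99 | $37.82 | $543.81 | — | $0.00
Total paid: $2,247.49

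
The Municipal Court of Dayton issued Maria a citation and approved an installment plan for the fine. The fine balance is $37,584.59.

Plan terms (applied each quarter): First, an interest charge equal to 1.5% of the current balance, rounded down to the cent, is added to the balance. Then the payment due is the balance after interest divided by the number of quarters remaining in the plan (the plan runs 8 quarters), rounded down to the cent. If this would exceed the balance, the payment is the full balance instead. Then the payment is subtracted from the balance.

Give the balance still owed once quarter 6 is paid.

Quarter 1: opening $37,584.59; interest $563.76 → $38,148.35; payment $4,768.54; balance $33,379.81
Quarter 2: opening $33,379.81; interest $500.69 → $33,880.50; payment $4,840.07; balance $29,040.43
Quarter 3: opening $29,040.43; interest $435.60 → $29,476.03; payment $4,912.67; balance $24,563.36
Quarter 4: opening $24,563.36; interest $368.45 → $24,931.81; payment $4,986.36; balance $19,945.45
Quarter 5: opening $19,945.45; interest $299.18 → $20,244.63; payment $5,061.15; balance $15,183.48
Quarter 6: opening $15,183.48; interest $227.75 → $15,411.23; payment $5,137.07; balance $10,274.16

$10,274.16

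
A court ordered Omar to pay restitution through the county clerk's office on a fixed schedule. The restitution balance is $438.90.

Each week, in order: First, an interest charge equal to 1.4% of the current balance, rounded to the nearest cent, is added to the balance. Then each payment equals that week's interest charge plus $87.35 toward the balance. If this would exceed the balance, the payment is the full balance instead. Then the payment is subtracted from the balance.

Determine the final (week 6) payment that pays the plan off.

$2.18

Week 1: opening $438.90; interest $6.14 → $445.04; payment $93.49; balance $351.55
Week 2: opening $351.55; interest $4.92 → $356.47; payment $92.27; balance $264.20
Week 3: opening $264.20; interest $3.70 → $267.90; payment $91.05; balance $176.85
Week 4: opening $176.85; interest $2.48 → $179.33; payment $89.83; balance $89.50
Week 5: opening $89.50; interest $1.25 → $90.75; payment $88.60; balance $2.15
Week 6: opening $2.15; interest $0.03 → $2.18; payment $2.18; balance $0.00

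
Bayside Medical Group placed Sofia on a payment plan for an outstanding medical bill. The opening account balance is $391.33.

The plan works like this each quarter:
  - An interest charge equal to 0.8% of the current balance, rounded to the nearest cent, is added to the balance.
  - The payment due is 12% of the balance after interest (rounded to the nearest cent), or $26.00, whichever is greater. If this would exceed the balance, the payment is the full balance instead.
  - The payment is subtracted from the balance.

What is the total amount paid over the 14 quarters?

# | Opening | Interest | Payment | End bal
1 | $391.33 | $3.13 | $47.34 | $347.12
2 | $347.12 | $2.78 | $41.99 | $307.91
3 | $307.91 | $2.46 | $37.24 | $273.13
4 | $273.13 | $2.19 | $33.04 | $242.28
5 | $242.28 | $1.94 | $29.31 | $214.91
6 | $214.91 | $1.72 | $26.00 | $190.63
7 | $190.63 | $1.53 | $26.00 | $166.16
8 | $166.16 | $1.33 | $26.00 | $141.49
9 | $141.49 | $1.13 | $26.00 | $116.62
10 | $116.62 | $0.93 | $26.00 | $91.55
11 | $91.55 | $0.73 | $26.00 | $66.28
12 | $66.28 | $0.53 | $26.00 | $40.81
13 | $40.81 | $0.33 | $26.00 | $15.14
14 | $15.14 | $0.12 | $15.26 | $0.00
Total paid: $412.18

$412.18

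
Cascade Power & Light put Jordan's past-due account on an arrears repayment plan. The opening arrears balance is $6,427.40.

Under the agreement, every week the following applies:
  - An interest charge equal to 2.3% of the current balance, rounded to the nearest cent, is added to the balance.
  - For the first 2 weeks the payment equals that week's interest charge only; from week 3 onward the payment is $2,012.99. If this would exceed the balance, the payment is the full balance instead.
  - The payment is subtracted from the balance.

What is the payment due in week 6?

# | Opening | Interest | Payment | End bal
1 | $6,427.40 | $147.83 | $147.83 | $6,427.40
2 | $6,427.40 | $147.83 | $147.83 | $6,427.40
3 | $6,427.40 | $147.83 | $2,012.99 | $4,562.24
4 | $4,562.24 | $104.93 | $2,012.99 | $2,654.18
5 | $2,654.18 | $61.05 | $2,012.99 | $702.24
6 | $702.24 | $16.15 | $718.39 | $0.00

$718.39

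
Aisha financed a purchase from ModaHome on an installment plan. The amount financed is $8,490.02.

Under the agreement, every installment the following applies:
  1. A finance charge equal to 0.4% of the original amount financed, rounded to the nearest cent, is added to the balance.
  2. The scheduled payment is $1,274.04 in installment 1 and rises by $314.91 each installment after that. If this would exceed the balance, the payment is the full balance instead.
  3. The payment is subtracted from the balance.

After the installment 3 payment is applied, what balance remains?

$3,825.05

Installment 1: opening $8,490.02; interest $33.96 → $8,523.98; payment $1,274.04; balance $7,249.94
Installment 2: opening $7,249.94; interest $33.96 → $7,283.90; payment $1,588.95; balance $5,694.95
Installment 3: opening $5,694.95; interest $33.96 → $5,728.91; payment $1,903.86; balance $3,825.05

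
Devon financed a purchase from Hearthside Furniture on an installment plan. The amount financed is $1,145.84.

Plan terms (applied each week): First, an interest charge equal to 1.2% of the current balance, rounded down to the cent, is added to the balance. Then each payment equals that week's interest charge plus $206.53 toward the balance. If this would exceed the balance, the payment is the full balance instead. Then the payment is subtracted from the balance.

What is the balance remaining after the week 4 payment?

$319.72

Week 1: opening $1,145.84; interest $13.75 → $1,159.59; payment $220.28; balance $939.31
Week 2: opening $939.31; interest $11.27 → $950.58; payment $217.80; balance $732.78
Week 3: opening $732.78; interest $8.79 → $741.57; payment $215.32; balance $526.25
Week 4: opening $526.25; interest $6.31 → $532.56; payment $212.84; balance $319.72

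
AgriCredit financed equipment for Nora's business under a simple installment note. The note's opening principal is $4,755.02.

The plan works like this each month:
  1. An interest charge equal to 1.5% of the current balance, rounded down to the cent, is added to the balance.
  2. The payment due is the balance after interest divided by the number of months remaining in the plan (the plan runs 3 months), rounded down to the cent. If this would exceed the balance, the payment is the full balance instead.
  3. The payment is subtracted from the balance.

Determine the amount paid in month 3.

Month 1: $4,755.02 +$71.32 interest = $4,826.34; pay $1,608.78 → $3,217.56
Month 2: $3,217.56 +$48.26 interest = $3,265.82; pay $1,632.91 → $1,632.91
Month 3: $1,632.91 +$24.49 interest = $1,657.40; pay $1,657.40 → $0.00

$1,657.40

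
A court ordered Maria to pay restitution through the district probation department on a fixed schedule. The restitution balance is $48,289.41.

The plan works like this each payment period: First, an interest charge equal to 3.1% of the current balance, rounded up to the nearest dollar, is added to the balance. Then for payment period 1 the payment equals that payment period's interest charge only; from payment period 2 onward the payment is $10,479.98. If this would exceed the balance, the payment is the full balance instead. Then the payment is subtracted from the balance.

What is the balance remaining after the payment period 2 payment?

Payment period 1: opening $48,289.41; interest $1,497.00 → $49,786.41; payment $1,497.00; balance $48,289.41
Payment period 2: opening $48,289.41; interest $1,497.00 → $49,786.41; payment $10,479.98; balance $39,306.43

$39,306.43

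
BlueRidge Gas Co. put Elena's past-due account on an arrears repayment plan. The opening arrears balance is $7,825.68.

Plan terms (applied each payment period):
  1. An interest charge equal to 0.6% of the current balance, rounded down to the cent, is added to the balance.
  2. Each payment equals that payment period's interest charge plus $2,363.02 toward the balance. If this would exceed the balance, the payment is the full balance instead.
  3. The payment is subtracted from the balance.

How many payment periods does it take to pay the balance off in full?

Payment period 1: $7,825.68 +$46.95 interest = $7,872.63; pay $2,409.97 → $5,462.66
Payment period 2: $5,462.66 +$32.77 interest = $5,495.43; pay $2,395.79 → $3,099.64
Payment period 3: $3,099.64 +$18.59 interest = $3,118.23; pay $2,381.61 → $736.62
Payment period 4: $736.62 +$4.41 interest = $741.03; pay $741.03 → $0.00
Balance reaches $0.00 in payment period 4.

4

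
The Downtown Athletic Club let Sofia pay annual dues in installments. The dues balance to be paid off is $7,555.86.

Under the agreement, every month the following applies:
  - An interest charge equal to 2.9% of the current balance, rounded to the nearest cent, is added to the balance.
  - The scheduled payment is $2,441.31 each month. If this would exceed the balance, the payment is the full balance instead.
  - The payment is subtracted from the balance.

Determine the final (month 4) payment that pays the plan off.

Month 1: $7,555.86 +$219.12 interest = $7,774.98; pay $2,441.31 → $5,333.67
Month 2: $5,333.67 +$154.68 interest = $5,488.35; pay $2,441.31 → $3,047.04
Month 3: $3,047.04 +$88.36 interest = $3,135.40; pay $2,441.31 → $694.09
Month 4: $694.09 +$20.13 interest = $714.22; pay $714.22 → $0.00

$714.22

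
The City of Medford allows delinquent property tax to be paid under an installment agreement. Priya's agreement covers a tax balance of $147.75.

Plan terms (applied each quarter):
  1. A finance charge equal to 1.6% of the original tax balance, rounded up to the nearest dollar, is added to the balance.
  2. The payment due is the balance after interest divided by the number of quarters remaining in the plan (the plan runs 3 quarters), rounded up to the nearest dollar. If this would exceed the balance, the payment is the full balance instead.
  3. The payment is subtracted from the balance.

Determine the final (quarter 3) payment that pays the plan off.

$53.75

Quarter 1: opening $147.75; interest $3.00 → $150.75; payment $51.00; balance $99.75
Quarter 2: opening $99.75; interest $3.00 → $102.75; payment $52.00; balance $50.75
Quarter 3: opening $50.75; interest $3.00 → $53.75; payment $53.75; balance $0.00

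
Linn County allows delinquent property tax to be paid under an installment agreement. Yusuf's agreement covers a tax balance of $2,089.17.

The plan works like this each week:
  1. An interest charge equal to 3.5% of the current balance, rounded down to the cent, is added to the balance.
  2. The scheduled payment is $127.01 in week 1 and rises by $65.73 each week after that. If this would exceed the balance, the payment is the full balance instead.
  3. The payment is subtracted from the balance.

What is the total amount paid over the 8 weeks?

$2,482.80

# | Opening | Interest | Payment | End bal
1 | $2,089.17 | $73.12 | $127.01 | $2,035.28
2 | $2,035.28 | $71.23 | $192.74 | $1,913.77
3 | $1,913.77 | $66.98 | $258.47 | $1,722.28
4 | $1,722.28 | $60.27 | $324.20 | $1,458.35
5 | $1,458.35 | $51.04 | $389.93 | $1,119.46
6 | $1,119.46 | $39.18 | $455.66 | $702.98
7 | $702.98 | $24.60 | $521.39 | $206.19
8 | $206.19 | $7.21 | $213.40 | $0.00
Total paid: $2,482.80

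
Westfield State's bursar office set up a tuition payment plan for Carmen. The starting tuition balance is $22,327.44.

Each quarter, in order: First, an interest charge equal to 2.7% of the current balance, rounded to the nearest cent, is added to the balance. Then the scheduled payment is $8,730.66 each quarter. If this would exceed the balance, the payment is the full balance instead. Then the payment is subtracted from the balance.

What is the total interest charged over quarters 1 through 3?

Quarter 1: opening $22,327.44; interest $602.84 → $22,930.28; payment $8,730.66; balance $14,199.62
Quarter 2: opening $14,199.62; interest $383.39 → $14,583.01; payment $8,730.66; balance $5,852.35
Quarter 3: opening $5,852.35; interest $158.01 → $6,010.36; payment $6,010.36; balance $0.00
Total interest: $602.84 + $383.39 + $158.01 = $1,144.24

$1,144.24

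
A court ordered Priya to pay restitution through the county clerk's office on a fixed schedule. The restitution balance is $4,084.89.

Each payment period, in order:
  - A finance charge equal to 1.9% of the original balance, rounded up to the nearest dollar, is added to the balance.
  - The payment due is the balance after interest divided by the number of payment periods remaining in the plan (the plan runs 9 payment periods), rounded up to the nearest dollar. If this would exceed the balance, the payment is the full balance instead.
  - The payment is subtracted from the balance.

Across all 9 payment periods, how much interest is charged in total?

Payment period 1: $4,084.89 +$78.00 interest = $4,162.89; pay $463.00 → $3,699.89
Payment period 2: $3,699.89 +$78.00 interest = $3,777.89; pay $473.00 → $3,304.89
Payment period 3: $3,304.89 +$78.00 interest = $3,382.89; pay $484.00 → $2,898.89
Payment period 4: $2,898.89 +$78.00 interest = $2,976.89; pay $497.00 → $2,479.89
Payment period 5: $2,479.89 +$78.00 interest = $2,557.89; pay $512.00 → $2,045.89
Payment period 6: $2,045.89 +$78.00 interest = $2,123.89; pay $531.00 → $1,592.89
Payment period 7: $1,592.89 +$78.00 interest = $1,670.89; pay $557.00 → $1,113.89
Payment period 8: $1,113.89 +$78.00 interest = $1,191.89; pay $596.00 → $595.89
Payment period 9: $595.89 +$78.00 interest = $673.89; pay $673.89 → $0.00
Total interest: $78.00 + $78.00 + $78.00 + $78.00 + $78.00 + $78.00 + $78.00 + $78.00 + $78.00 = $702.00

$702.00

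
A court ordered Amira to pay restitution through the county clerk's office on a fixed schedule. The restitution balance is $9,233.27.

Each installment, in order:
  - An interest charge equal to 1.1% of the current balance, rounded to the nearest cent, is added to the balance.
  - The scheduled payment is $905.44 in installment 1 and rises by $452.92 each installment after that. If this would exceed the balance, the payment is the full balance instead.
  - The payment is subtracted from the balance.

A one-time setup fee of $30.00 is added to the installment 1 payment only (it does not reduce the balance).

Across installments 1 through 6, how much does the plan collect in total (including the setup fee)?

Installment 1: $9,233.27 +$101.57 interest = $9,334.84; pay $905.44 (+ $30.00 fee) → $8,429.40
Installment 2: $8,429.40 +$92.72 interest = $8,522.12; pay $1,358.36 → $7,163.76
Installment 3: $7,163.76 +$78.80 interest = $7,242.56; pay $1,811.28 → $5,431.28
Installment 4: $5,431.28 +$59.74 interest = $5,491.02; pay $2,264.20 → $3,226.82
Installment 5: $3,226.82 +$35.50 interest = $3,262.32; pay $2,717.12 → $545.20
Installment 6: $545.20 +$6.00 interest = $551.20; pay $551.20 → $0.00
Total paid: $9,637.60

$9,637.60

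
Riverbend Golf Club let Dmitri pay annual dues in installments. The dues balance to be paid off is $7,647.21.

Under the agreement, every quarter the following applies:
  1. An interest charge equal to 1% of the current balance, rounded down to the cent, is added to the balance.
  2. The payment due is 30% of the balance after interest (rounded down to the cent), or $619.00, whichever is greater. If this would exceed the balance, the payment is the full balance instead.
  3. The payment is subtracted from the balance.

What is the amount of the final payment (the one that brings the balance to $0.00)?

# | Opening | Interest | Payment | End bal
1 | $7,647.21 | $76.47 | $2,317.10 | $5,406.58
2 | $5,406.58 | $54.06 | $1,638.19 | $3,822.45
3 | $3,822.45 | $38.22 | $1,158.20 | $2,702.47
4 | $2,702.47 | $27.02 | $818.84 | $1,910.65
5 | $1,910.65 | $19.10 | $619.00 | $1,310.75
6 | $1,310.75 | $13.10 | $619.00 | $704.85
7 | $704.85 | $7.04 | $619.00 | $92.89
8 | $92.89 | $0.92 | $93.81 | $0.00

$93.81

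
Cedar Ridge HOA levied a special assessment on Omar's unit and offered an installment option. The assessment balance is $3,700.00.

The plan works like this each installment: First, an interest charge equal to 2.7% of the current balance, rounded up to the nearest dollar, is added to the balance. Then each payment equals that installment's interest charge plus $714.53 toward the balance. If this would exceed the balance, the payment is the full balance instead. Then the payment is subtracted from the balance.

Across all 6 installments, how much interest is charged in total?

$313.00

Installment 1: $3,700.00 +$100.00 interest = $3,800.00; pay $814.53 → $2,985.47
Installment 2: $2,985.47 +$81.00 interest = $3,066.47; pay $795.53 → $2,270.94
Installment 3: $2,270.94 +$62.00 interest = $2,332.94; pay $776.53 → $1,556.41
Installment 4: $1,556.41 +$43.00 interest = $1,599.41; pay $757.53 → $841.88
Installment 5: $841.88 +$23.00 interest = $864.88; pay $737.53 → $127.35
Installment 6: $127.35 +$4.00 interest = $131.35; pay $131.35 → $0.00
Total interest: $100.00 + $81.00 + $62.00 + $43.00 + $23.00 + $4.00 = $313.00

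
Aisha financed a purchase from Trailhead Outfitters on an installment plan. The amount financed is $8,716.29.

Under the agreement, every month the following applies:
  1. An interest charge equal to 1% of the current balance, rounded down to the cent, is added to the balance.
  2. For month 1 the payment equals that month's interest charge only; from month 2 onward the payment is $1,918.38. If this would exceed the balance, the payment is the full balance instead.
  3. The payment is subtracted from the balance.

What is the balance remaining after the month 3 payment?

Month 1: $8,716.29 +$87.16 interest = $8,803.45; pay $87.16 → $8,716.29
Month 2: $8,716.29 +$87.16 interest = $8,803.45; pay $1,918.38 → $6,885.07
Month 3: $6,885.07 +$68.85 interest = $6,953.92; pay $1,918.38 → $5,035.54

$5,035.54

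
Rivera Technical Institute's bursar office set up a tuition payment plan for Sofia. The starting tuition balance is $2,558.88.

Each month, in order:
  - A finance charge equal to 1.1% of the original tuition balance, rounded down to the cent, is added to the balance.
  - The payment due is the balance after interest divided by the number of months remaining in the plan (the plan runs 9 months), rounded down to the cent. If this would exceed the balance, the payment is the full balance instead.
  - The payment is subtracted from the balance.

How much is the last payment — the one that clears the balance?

Month 1: $2,558.88 +$28.14 interest = $2,587.02; pay $287.44 → $2,299.58
Month 2: $2,299.58 +$28.14 interest = $2,327.72; pay $290.96 → $2,036.76
Month 3: $2,036.76 +$28.14 interest = $2,064.90; pay $294.98 → $1,769.92
Month 4: $1,769.92 +$28.14 interest = $1,798.06; pay $299.67 → $1,498.39
Month 5: $1,498.39 +$28.14 interest = $1,526.53; pay $305.30 → $1,221.23
Month 6: $1,221.23 +$28.14 interest = $1,249.37; pay $312.34 → $937.03
Month 7: $937.03 +$28.14 interest = $965.17; pay $321.72 → $643.45
Month 8: $643.45 +$28.14 interest = $671.59; pay $335.79 → $335.80
Month 9: $335.80 +$28.14 interest = $363.94; pay $363.94 → $0.00

$363.94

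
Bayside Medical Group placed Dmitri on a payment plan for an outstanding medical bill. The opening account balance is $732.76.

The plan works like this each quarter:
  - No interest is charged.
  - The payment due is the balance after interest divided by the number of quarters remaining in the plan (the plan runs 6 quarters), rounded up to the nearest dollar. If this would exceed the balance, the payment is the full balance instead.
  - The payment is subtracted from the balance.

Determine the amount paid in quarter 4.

Quarter 1: opening $732.76; payment $123.00; balance $609.76
Quarter 2: opening $609.76; payment $122.00; balance $487.76
Quarter 3: opening $487.76; payment $122.00; balance $365.76
Quarter 4: opening $365.76; payment $122.00; balance $243.76

$122.00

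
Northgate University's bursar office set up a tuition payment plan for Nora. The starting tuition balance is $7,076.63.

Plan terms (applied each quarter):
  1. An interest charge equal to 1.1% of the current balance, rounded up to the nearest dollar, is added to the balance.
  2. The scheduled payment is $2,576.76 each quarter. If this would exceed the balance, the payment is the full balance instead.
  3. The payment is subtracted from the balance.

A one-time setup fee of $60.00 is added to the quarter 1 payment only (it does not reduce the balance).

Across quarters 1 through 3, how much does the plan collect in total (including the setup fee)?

Quarter 1: opening $7,076.63; interest $78.00 → $7,154.63; payment $2,576.76 (+ $60.00 fee); balance $4,577.87
Quarter 2: opening $4,577.87; interest $51.00 → $4,628.87; payment $2,576.76; balance $2,052.11
Quarter 3: opening $2,052.11; interest $23.00 → $2,075.11; payment $2,075.11; balance $0.00
Total paid: $7,288.63

$7,288.63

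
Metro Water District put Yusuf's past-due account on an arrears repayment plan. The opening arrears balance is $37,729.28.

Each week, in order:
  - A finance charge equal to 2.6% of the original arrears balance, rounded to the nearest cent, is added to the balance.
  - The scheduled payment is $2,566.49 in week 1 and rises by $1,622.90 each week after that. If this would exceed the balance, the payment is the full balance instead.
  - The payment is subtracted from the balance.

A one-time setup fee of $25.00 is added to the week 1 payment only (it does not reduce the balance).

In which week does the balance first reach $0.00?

Week 1: opening $37,729.28; interest $980.96 → $38,710.24; payment $2,566.49 (+ $25.00 fee); balance $36,143.75
Week 2: opening $36,143.75; interest $980.96 → $37,124.71; payment $4,189.39; balance $32,935.32
Week 3: opening $32,935.32; interest $980.96 → $33,916.28; payment $5,812.29; balance $28,103.99
Week 4: opening $28,103.99; interest $980.96 → $29,084.95; payment $7,435.19; balance $21,649.76
Week 5: opening $21,649.76; interest $980.96 → $22,630.72; payment $9,058.09; balance $13,572.63
Week 6: opening $13,572.63; interest $980.96 → $14,553.59; payment $10,680.99; balance $3,872.60
Week 7: opening $3,872.60; interest $980.96 → $4,853.56; payment $4,853.56; balance $0.00
Balance reaches $0.00 in week 7.

7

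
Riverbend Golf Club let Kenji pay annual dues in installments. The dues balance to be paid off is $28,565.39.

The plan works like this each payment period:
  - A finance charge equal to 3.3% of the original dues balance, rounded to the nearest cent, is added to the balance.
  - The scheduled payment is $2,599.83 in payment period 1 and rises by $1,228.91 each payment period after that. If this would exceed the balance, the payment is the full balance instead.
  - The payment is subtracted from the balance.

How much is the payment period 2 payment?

# | Opening | Interest | Payment | End bal
1 | $28,565.39 | $942.66 | $2,599.83 | $26,908.22
2 | $26,908.22 | $942.66 | $3,828.74 | $24,022.14

$3,828.74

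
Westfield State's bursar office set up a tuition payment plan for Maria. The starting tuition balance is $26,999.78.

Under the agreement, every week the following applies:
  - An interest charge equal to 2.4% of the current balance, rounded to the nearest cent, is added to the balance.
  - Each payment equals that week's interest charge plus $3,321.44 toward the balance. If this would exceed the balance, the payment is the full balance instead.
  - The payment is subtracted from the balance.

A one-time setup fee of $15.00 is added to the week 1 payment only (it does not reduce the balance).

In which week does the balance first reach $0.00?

9

Week 1: $26,999.78 +$647.99 interest = $27,647.77; pay $3,969.43 (+ $15.00 fee) → $23,678.34
Week 2: $23,678.34 +$568.28 interest = $24,246.62; pay $3,889.72 → $20,356.90
Week 3: $20,356.90 +$488.57 interest = $20,845.47; pay $3,810.01 → $17,035.46
Week 4: $17,035.46 +$408.85 interest = $17,444.31; pay $3,730.29 → $13,714.02
Week 5: $13,714.02 +$329.14 interest = $14,043.16; pay $3,650.58 → $10,392.58
Week 6: $10,392.58 +$249.42 interest = $10,642.00; pay $3,570.86 → $7,071.14
Week 7: $7,071.14 +$169.71 interest = $7,240.85; pay $3,491.15 → $3,749.70
Week 8: $3,749.70 +$89.99 interest = $3,839.69; pay $3,411.43 → $428.26
Week 9: $428.26 +$10.28 interest = $438.54; pay $438.54 → $0.00
Balance reaches $0.00 in week 9.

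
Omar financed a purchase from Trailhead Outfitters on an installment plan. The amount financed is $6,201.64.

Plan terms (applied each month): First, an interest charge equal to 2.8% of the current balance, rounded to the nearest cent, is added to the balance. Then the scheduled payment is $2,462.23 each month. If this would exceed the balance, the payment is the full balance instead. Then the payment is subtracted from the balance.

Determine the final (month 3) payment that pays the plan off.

Month 1: $6,201.64 +$173.65 interest = $6,375.29; pay $2,462.23 → $3,913.06
Month 2: $3,913.06 +$109.57 interest = $4,022.63; pay $2,462.23 → $1,560.40
Month 3: $1,560.40 +$43.69 interest = $1,604.09; pay $1,604.09 → $0.00

$1,604.09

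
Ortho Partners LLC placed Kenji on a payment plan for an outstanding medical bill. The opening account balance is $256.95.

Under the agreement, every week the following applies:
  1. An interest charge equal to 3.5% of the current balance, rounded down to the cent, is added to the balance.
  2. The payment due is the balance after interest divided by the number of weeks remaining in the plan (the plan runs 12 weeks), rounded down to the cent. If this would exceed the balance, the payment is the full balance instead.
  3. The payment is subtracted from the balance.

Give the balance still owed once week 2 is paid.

$229.38

# | Opening | Interest | Payment | End bal
1 | $256.95 | $8.99 | $22.16 | $243.78
2 | $243.78 | $8.53 | $22.93 | $229.38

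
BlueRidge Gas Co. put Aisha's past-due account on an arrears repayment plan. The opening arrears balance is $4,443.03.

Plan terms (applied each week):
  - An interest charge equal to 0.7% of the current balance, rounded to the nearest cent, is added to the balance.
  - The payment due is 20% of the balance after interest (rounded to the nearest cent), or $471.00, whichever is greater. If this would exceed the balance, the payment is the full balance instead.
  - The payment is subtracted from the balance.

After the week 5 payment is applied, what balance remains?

$1,410.28

# | Opening | Interest | Payment | End bal
1 | $4,443.03 | $31.10 | $894.83 | $3,579.30
2 | $3,579.30 | $25.06 | $720.87 | $2,883.49
3 | $2,883.49 | $20.18 | $580.73 | $2,322.94
4 | $2,322.94 | $16.26 | $471.00 | $1,868.20
5 | $1,868.20 | $13.08 | $471.00 | $1,410.28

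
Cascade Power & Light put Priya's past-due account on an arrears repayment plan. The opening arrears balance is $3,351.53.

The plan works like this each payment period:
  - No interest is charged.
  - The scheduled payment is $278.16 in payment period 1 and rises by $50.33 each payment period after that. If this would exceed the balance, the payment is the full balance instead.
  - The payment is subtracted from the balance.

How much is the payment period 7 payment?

Payment period 1: opening $3,351.53; payment $278.16; balance $3,073.37
Payment period 2: opening $3,073.37; payment $328.49; balance $2,744.88
Payment period 3: opening $2,744.88; payment $378.82; balance $2,366.06
Payment period 4: opening $2,366.06; payment $429.15; balance $1,936.91
Payment period 5: opening $1,936.91; payment $479.48; balance $1,457.43
Payment period 6: opening $1,457.43; payment $529.81; balance $927.62
Payment period 7: opening $927.62; payment $580.14; balance $347.48

$580.14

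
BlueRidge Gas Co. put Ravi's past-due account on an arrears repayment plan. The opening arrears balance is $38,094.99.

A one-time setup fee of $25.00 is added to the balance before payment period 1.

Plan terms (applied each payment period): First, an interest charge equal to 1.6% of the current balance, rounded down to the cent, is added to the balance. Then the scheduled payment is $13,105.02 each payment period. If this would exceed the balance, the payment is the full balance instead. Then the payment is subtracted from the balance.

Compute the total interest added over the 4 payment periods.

$1,227.27

# | Opening | Interest | Payment | End bal
1 | $38,119.99 | $609.91 | $13,105.02 | $25,624.88
2 | $25,624.88 | $409.99 | $13,105.02 | $12,929.85
3 | $12,929.85 | $206.87 | $13,105.02 | $31.70
4 | $31.70 | $0.50 | $32.20 | $0.00
Total interest: $609.91 + $409.99 + $206.87 + $0.50 = $1,227.27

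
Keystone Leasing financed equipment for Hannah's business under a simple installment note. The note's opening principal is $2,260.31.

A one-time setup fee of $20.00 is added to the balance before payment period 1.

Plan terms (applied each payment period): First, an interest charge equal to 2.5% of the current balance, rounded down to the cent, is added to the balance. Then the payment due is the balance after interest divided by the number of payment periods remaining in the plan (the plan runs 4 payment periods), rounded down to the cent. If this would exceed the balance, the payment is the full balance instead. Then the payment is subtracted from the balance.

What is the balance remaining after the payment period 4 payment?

# | Opening | Interest | Payment | End bal
1 | $2,280.31 | $57.00 | $584.32 | $1,752.99
2 | $1,752.99 | $43.82 | $598.93 | $1,197.88
3 | $1,197.88 | $29.94 | $613.91 | $613.91
4 | $613.91 | $15.34 | $629.25 | $0.00

$0.00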